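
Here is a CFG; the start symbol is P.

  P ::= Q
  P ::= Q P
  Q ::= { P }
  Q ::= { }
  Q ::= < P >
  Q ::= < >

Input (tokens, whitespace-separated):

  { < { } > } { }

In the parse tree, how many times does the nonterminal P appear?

[P [Q { [P [Q < [P [Q { }]] >]] }] [P [Q { }]]]

4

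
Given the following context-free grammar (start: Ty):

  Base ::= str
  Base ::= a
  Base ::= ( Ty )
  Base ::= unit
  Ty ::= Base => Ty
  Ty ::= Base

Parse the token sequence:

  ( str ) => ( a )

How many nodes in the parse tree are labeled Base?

4

[Ty [Base ( [Ty [Base str]] )] => [Ty [Base ( [Ty [Base a]] )]]]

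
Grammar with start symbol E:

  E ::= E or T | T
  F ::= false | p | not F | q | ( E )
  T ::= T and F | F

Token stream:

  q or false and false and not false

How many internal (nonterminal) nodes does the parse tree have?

[E [E [T [F q]]] or [T [T [T [F false]] and [F false]] and [F not [F false]]]]

11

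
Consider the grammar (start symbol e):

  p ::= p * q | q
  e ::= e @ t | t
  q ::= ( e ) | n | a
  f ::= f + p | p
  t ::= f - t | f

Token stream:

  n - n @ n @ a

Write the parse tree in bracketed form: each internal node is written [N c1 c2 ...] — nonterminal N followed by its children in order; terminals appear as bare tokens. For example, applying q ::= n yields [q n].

e
e @ t
e @ t @ t
t @ t @ t
f - t @ t @ t
p - t @ t @ t
q - t @ t @ t
n - t @ t @ t
n - f @ t @ t
n - p @ t @ t
n - q @ t @ t
n - n @ t @ t
n - n @ f @ t
n - n @ p @ t
n - n @ q @ t
n - n @ n @ t
n - n @ n @ f
n - n @ n @ p
n - n @ n @ q
n - n @ n @ a

[e [e [e [t [f [p [q n]]] - [t [f [p [q n]]]]]] @ [t [f [p [q n]]]]] @ [t [f [p [q a]]]]]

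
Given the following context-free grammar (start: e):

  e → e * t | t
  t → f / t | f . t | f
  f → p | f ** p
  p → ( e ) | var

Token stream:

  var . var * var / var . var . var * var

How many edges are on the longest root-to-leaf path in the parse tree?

[e [e [e [t [f [p var]] . [t [f [p var]]]]] * [t [f [p var]] / [t [f [p var]] . [t [f [p var]] . [t [f [p var]]]]]]] * [t [f [p var]]]]

8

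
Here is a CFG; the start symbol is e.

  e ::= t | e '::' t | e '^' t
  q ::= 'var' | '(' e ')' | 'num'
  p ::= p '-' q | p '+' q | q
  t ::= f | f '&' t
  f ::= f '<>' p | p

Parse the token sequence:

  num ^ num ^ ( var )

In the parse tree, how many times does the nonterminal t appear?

[e [e [e [t [f [p [q num]]]]] ^ [t [f [p [q num]]]]] ^ [t [f [p [q ( [e [t [f [p [q var]]]]] )]]]]]

4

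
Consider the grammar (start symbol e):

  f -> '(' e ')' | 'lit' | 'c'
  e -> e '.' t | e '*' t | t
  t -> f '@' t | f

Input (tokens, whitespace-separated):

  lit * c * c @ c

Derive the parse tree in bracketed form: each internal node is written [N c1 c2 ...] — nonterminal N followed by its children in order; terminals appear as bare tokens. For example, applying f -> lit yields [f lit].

[e [e [e [t [f lit]]] * [t [f c]]] * [t [f c] @ [t [f c]]]]

e
e * t
e * t * t
t * t * t
f * t * t
lit * t * t
lit * f * t
lit * c * t
lit * c * f @ t
lit * c * c @ t
lit * c * c @ f
lit * c * c @ c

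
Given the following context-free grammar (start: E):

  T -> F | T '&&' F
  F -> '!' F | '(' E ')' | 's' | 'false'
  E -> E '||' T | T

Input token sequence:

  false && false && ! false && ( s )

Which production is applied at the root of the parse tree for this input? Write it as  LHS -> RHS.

E -> T

[E [T [T [T [T [F false]] && [F false]] && [F ! [F false]]] && [F ( [E [T [F s]]] )]]]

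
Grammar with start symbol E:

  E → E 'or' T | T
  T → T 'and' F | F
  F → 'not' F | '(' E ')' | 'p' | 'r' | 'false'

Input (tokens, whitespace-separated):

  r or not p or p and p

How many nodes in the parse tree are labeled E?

3

[E [E [E [T [F r]]] or [T [F not [F p]]]] or [T [T [F p]] and [F p]]]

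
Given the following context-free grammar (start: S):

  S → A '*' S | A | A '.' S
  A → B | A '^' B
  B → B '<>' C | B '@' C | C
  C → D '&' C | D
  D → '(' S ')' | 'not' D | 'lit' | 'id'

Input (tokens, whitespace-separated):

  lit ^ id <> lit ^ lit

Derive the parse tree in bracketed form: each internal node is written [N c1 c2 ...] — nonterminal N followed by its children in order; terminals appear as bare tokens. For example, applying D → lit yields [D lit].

[S [A [A [A [B [C [D lit]]]] ^ [B [B [C [D id]]] <> [C [D lit]]]] ^ [B [C [D lit]]]]]

S
A
A ^ B
A ^ B ^ B
B ^ B ^ B
C ^ B ^ B
D ^ B ^ B
lit ^ B ^ B
lit ^ B <> C ^ B
lit ^ C <> C ^ B
lit ^ D <> C ^ B
lit ^ id <> C ^ B
lit ^ id <> D ^ B
lit ^ id <> lit ^ B
lit ^ id <> lit ^ C
lit ^ id <> lit ^ D
lit ^ id <> lit ^ lit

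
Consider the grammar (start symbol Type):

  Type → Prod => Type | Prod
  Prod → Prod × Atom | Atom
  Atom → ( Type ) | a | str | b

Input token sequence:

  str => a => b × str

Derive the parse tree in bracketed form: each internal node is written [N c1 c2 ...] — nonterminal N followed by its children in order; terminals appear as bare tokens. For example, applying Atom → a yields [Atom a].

[Type [Prod [Atom str]] => [Type [Prod [Atom a]] => [Type [Prod [Prod [Atom b]] × [Atom str]]]]]

Type
Prod => Type
Atom => Type
str => Type
str => Prod => Type
str => Atom => Type
str => a => Type
str => a => Prod
str => a => Prod × Atom
str => a => Atom × Atom
str => a => b × Atom
str => a => b × str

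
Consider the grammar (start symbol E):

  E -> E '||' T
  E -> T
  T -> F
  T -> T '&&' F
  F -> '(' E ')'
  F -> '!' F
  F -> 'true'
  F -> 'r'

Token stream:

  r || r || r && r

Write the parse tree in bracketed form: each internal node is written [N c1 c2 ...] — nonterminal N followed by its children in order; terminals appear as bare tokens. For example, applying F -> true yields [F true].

E
E || T
E || T || T
T || T || T
F || T || T
r || T || T
r || F || T
r || r || T
r || r || T && F
r || r || F && F
r || r || r && F
r || r || r && r

[E [E [E [T [F r]]] || [T [F r]]] || [T [T [F r]] && [F r]]]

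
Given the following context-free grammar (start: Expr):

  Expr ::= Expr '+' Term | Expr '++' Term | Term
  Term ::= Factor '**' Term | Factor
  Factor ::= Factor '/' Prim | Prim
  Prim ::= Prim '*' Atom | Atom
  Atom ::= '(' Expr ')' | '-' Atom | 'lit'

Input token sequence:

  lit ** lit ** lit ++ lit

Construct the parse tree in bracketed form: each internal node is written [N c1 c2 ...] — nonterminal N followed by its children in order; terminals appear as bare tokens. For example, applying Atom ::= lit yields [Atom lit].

[Expr [Expr [Term [Factor [Prim [Atom lit]]] ** [Term [Factor [Prim [Atom lit]]] ** [Term [Factor [Prim [Atom lit]]]]]]] ++ [Term [Factor [Prim [Atom lit]]]]]

Expr
Expr ++ Term
Term ++ Term
Factor ** Term ++ Term
Prim ** Term ++ Term
Atom ** Term ++ Term
lit ** Term ++ Term
lit ** Factor ** Term ++ Term
lit ** Prim ** Term ++ Term
lit ** Atom ** Term ++ Term
lit ** lit ** Term ++ Term
lit ** lit ** Factor ++ Term
lit ** lit ** Prim ++ Term
lit ** lit ** Atom ++ Term
lit ** lit ** lit ++ Term
lit ** lit ** lit ++ Factor
lit ** lit ** lit ++ Prim
lit ** lit ** lit ++ Atom
lit ** lit ** lit ++ lit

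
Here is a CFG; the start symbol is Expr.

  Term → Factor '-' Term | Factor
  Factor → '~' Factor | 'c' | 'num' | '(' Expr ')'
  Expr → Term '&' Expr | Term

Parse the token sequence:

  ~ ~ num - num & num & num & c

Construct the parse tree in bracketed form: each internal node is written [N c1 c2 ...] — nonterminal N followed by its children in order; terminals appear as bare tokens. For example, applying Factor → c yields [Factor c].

Expr
Term & Expr
Factor - Term & Expr
~ Factor - Term & Expr
~ ~ Factor - Term & Expr
~ ~ num - Term & Expr
~ ~ num - Factor & Expr
~ ~ num - num & Expr
~ ~ num - num & Term & Expr
~ ~ num - num & Factor & Expr
~ ~ num - num & num & Expr
~ ~ num - num & num & Term & Expr
~ ~ num - num & num & Factor & Expr
~ ~ num - num & num & num & Expr
~ ~ num - num & num & num & Term
~ ~ num - num & num & num & Factor
~ ~ num - num & num & num & c

[Expr [Term [Factor ~ [Factor ~ [Factor num]]] - [Term [Factor num]]] & [Expr [Term [Factor num]] & [Expr [Term [Factor num]] & [Expr [Term [Factor c]]]]]]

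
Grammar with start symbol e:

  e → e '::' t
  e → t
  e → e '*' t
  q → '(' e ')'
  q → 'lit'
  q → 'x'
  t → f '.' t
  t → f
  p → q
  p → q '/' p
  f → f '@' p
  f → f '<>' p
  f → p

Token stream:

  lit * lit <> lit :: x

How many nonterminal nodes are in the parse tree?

18

[e [e [e [t [f [p [q lit]]]]] * [t [f [f [p [q lit]]] <> [p [q lit]]]]] :: [t [f [p [q x]]]]]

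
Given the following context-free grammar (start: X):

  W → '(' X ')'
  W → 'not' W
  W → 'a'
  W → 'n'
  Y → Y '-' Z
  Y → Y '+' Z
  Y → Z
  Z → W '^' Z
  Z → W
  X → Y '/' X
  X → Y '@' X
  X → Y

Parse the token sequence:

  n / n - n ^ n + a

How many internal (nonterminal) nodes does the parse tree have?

[X [Y [Z [W n]]] / [X [Y [Y [Y [Z [W n]]] - [Z [W n] ^ [Z [W n]]]] + [Z [W a]]]]]

16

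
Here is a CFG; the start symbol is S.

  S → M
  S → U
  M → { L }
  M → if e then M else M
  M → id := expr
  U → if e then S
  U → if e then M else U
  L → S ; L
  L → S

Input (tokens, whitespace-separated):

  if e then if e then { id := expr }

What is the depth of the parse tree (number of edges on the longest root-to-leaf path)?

[S [U if e then [S [U if e then [S [M { [L [S [M id := expr]]] }]]]]]]

9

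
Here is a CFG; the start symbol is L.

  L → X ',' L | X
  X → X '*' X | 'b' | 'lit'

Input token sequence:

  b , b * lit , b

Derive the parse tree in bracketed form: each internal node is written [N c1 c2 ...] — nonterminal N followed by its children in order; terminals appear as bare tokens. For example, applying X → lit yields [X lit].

[L [X b] , [L [X [X b] * [X lit]] , [L [X b]]]]

L
X , L
b , L
b , X , L
b , X * X , L
b , b * X , L
b , b * lit , L
b , b * lit , X
b , b * lit , b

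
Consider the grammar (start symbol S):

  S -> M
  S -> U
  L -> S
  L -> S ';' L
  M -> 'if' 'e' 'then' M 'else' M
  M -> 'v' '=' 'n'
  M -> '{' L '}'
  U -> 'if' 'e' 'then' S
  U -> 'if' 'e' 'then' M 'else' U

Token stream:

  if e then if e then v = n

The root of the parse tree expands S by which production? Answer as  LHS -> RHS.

[S [U if e then [S [U if e then [S [M v = n]]]]]]

S -> U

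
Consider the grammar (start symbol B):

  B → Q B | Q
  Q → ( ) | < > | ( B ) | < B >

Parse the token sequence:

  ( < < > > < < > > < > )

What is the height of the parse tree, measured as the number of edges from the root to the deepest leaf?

7

[B [Q ( [B [Q < [B [Q < >]] >] [B [Q < [B [Q < >]] >] [B [Q < >]]]] )]]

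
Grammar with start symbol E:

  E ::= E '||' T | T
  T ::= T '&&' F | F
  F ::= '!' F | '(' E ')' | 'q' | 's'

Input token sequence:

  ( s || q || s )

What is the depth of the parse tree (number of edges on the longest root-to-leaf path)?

[E [T [F ( [E [E [E [T [F s]]] || [T [F q]]] || [T [F s]]] )]]]

8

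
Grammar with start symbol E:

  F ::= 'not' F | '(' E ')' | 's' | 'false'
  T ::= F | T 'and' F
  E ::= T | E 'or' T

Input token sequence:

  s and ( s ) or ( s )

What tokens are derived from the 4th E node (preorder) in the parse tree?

[E [E [T [T [F s]] and [F ( [E [T [F s]]] )]]] or [T [F ( [E [T [F s]]] )]]]

s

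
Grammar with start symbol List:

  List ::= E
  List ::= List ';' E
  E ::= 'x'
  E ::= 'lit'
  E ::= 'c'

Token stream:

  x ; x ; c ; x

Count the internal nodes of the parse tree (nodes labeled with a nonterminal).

8

[List [List [List [List [E x]] ; [E x]] ; [E c]] ; [E x]]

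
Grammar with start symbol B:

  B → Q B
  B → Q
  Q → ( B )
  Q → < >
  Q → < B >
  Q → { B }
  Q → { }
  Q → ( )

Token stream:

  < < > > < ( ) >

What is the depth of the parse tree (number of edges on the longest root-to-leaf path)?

[B [Q < [B [Q < >]] >] [B [Q < [B [Q ( )]] >]]]

5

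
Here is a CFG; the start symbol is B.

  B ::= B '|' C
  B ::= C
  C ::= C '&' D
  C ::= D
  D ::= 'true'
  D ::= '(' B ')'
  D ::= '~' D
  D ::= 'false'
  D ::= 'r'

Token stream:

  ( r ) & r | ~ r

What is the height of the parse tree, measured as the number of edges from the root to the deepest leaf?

8

[B [B [C [C [D ( [B [C [D r]]] )]] & [D r]]] | [C [D ~ [D r]]]]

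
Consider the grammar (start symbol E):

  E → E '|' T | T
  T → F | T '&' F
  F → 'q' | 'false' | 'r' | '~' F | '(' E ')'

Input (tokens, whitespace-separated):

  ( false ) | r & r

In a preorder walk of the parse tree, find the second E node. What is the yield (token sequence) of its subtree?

[E [E [T [F ( [E [T [F false]]] )]]] | [T [T [F r]] & [F r]]]

( false )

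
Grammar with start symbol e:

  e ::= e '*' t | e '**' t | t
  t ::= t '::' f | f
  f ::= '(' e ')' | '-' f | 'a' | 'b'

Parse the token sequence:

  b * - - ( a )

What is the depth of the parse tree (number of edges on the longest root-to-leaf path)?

8

[e [e [t [f b]]] * [t [f - [f - [f ( [e [t [f a]]] )]]]]]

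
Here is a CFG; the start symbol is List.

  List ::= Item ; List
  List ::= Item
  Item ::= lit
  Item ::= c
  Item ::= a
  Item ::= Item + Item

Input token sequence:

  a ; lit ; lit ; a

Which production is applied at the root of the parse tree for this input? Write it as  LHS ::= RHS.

[List [Item a] ; [List [Item lit] ; [List [Item lit] ; [List [Item a]]]]]

List ::= Item ; List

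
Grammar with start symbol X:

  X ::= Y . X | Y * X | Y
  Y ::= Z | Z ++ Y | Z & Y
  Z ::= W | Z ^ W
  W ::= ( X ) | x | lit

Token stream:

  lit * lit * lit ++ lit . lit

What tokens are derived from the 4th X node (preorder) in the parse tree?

lit

[X [Y [Z [W lit]]] * [X [Y [Z [W lit]]] * [X [Y [Z [W lit]] ++ [Y [Z [W lit]]]] . [X [Y [Z [W lit]]]]]]]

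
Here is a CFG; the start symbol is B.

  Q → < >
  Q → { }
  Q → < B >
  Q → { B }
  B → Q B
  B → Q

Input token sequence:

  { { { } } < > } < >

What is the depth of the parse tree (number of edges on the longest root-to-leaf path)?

6

[B [Q { [B [Q { [B [Q { }]] }] [B [Q < >]]] }] [B [Q < >]]]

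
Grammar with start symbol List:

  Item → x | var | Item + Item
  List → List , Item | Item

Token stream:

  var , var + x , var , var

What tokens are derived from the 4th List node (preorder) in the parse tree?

var

[List [List [List [List [Item var]] , [Item [Item var] + [Item x]]] , [Item var]] , [Item var]]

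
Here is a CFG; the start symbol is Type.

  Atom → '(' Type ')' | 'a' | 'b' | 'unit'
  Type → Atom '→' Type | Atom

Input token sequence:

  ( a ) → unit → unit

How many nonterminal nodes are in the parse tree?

[Type [Atom ( [Type [Atom a]] )] → [Type [Atom unit] → [Type [Atom unit]]]]

8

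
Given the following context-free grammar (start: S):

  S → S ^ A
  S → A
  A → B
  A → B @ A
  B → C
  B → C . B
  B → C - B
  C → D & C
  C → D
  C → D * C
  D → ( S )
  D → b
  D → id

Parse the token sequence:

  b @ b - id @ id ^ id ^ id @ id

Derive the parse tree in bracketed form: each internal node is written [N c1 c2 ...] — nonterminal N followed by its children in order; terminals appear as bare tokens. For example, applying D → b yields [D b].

[S [S [S [A [B [C [D b]]] @ [A [B [C [D b]] - [B [C [D id]]]] @ [A [B [C [D id]]]]]]] ^ [A [B [C [D id]]]]] ^ [A [B [C [D id]]] @ [A [B [C [D id]]]]]]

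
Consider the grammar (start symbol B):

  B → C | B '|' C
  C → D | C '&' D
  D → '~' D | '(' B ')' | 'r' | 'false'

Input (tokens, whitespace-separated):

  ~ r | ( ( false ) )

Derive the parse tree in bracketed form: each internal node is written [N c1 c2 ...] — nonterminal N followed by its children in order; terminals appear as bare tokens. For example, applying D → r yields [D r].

[B [B [C [D ~ [D r]]]] | [C [D ( [B [C [D ( [B [C [D false]]] )]]] )]]]

B
B | C
C | C
D | C
~ D | C
~ r | C
~ r | D
~ r | ( B )
~ r | ( C )
~ r | ( D )
~ r | ( ( B ) )
~ r | ( ( C ) )
~ r | ( ( D ) )
~ r | ( ( false ) )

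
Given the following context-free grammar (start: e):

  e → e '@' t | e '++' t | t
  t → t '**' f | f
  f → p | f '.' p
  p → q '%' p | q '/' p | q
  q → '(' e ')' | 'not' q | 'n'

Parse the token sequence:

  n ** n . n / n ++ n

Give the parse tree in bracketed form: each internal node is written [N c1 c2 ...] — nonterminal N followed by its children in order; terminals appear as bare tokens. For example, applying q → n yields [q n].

[e [e [t [t [f [p [q n]]]] ** [f [f [p [q n]]] . [p [q n] / [p [q n]]]]]] ++ [t [f [p [q n]]]]]

e
e ++ t
t ++ t
t ** f ++ t
f ** f ++ t
p ** f ++ t
q ** f ++ t
n ** f ++ t
n ** f . p ++ t
n ** p . p ++ t
n ** q . p ++ t
n ** n . p ++ t
n ** n . q / p ++ t
n ** n . n / p ++ t
n ** n . n / q ++ t
n ** n . n / n ++ t
n ** n . n / n ++ f
n ** n . n / n ++ p
n ** n . n / n ++ q
n ** n . n / n ++ n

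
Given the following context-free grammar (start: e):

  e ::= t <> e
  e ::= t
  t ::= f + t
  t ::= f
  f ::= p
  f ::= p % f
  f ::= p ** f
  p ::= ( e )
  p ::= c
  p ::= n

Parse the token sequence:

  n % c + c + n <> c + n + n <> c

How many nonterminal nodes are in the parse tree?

26

[e [t [f [p n] % [f [p c]]] + [t [f [p c]] + [t [f [p n]]]]] <> [e [t [f [p c]] + [t [f [p n]] + [t [f [p n]]]]] <> [e [t [f [p c]]]]]]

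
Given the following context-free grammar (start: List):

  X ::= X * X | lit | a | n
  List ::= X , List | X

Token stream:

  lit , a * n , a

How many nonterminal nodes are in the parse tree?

[List [X lit] , [List [X [X a] * [X n]] , [List [X a]]]]

8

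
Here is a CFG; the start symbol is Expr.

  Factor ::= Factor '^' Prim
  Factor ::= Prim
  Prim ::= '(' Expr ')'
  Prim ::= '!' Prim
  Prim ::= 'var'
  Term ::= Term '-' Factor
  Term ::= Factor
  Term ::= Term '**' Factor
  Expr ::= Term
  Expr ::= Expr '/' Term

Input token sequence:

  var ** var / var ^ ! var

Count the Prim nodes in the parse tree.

5

[Expr [Expr [Term [Term [Factor [Prim var]]] ** [Factor [Prim var]]]] / [Term [Factor [Factor [Prim var]] ^ [Prim ! [Prim var]]]]]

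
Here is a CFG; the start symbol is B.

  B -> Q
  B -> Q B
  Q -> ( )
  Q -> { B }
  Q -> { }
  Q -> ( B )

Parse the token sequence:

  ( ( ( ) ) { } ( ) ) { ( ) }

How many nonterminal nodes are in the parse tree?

14

[B [Q ( [B [Q ( [B [Q ( )]] )] [B [Q { }] [B [Q ( )]]]] )] [B [Q { [B [Q ( )]] }]]]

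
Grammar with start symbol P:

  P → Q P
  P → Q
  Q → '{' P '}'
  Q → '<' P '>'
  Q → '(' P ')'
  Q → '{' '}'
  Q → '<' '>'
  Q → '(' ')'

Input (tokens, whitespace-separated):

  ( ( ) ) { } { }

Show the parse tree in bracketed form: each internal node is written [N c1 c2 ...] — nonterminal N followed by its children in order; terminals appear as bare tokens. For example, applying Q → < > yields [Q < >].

P
Q P
( P ) P
( Q ) P
( ( ) ) P
( ( ) ) Q P
( ( ) ) { } P
( ( ) ) { } Q
( ( ) ) { } { }

[P [Q ( [P [Q ( )]] )] [P [Q { }] [P [Q { }]]]]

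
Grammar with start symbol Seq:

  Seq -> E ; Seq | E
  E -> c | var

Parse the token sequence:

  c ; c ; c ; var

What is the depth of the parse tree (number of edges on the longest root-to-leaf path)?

[Seq [E c] ; [Seq [E c] ; [Seq [E c] ; [Seq [E var]]]]]

5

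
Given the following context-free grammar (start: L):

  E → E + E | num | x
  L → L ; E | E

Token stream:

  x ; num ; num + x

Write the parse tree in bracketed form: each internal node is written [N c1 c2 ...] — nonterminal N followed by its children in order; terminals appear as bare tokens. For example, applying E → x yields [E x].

[L [L [L [E x]] ; [E num]] ; [E [E num] + [E x]]]

L
L ; E
L ; E ; E
E ; E ; E
x ; E ; E
x ; num ; E
x ; num ; E + E
x ; num ; num + E
x ; num ; num + x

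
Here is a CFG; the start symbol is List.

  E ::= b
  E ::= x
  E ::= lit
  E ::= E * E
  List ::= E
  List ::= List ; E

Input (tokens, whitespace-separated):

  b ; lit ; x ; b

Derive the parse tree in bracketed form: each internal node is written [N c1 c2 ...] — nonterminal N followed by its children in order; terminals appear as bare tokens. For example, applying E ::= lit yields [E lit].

List
List ; E
List ; E ; E
List ; E ; E ; E
E ; E ; E ; E
b ; E ; E ; E
b ; lit ; E ; E
b ; lit ; x ; E
b ; lit ; x ; b

[List [List [List [List [E b]] ; [E lit]] ; [E x]] ; [E b]]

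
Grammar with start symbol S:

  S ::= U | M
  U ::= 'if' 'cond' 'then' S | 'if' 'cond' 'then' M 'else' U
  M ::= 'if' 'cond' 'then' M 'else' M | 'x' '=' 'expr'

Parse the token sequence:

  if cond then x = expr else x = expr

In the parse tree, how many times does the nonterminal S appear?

1

[S [M if cond then [M x = expr] else [M x = expr]]]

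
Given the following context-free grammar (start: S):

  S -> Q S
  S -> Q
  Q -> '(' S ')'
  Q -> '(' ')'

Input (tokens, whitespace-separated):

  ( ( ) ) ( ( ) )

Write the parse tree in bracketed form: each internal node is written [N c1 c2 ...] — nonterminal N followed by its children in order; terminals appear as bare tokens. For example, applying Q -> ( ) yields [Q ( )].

S
Q S
( S ) S
( Q ) S
( ( ) ) S
( ( ) ) Q
( ( ) ) ( S )
( ( ) ) ( Q )
( ( ) ) ( ( ) )

[S [Q ( [S [Q ( )]] )] [S [Q ( [S [Q ( )]] )]]]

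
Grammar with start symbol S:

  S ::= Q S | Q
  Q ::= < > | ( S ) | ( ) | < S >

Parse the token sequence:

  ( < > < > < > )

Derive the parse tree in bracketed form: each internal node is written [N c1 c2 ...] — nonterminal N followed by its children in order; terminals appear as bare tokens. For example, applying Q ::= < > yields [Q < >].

[S [Q ( [S [Q < >] [S [Q < >] [S [Q < >]]]] )]]

S
Q
( S )
( Q S )
( < > S )
( < > Q S )
( < > < > S )
( < > < > Q )
( < > < > < > )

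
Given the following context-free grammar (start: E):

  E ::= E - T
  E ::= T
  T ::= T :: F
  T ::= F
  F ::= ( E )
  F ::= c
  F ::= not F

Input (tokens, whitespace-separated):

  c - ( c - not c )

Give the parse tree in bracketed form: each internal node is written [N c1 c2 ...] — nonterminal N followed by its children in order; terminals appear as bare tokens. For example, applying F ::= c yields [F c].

[E [E [T [F c]]] - [T [F ( [E [E [T [F c]]] - [T [F not [F c]]]] )]]]

E
E - T
T - T
F - T
c - T
c - F
c - ( E )
c - ( E - T )
c - ( T - T )
c - ( F - T )
c - ( c - T )
c - ( c - F )
c - ( c - not F )
c - ( c - not c )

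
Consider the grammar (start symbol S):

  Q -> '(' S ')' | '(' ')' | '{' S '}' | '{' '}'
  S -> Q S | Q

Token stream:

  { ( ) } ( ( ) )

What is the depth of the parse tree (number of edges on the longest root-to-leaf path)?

[S [Q { [S [Q ( )]] }] [S [Q ( [S [Q ( )]] )]]]

5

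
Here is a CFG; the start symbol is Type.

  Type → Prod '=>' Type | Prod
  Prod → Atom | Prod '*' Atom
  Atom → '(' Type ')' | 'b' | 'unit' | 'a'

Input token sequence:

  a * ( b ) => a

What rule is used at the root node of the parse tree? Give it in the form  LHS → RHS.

Type → Prod '=>' Type

[Type [Prod [Prod [Atom a]] * [Atom ( [Type [Prod [Atom b]]] )]] => [Type [Prod [Atom a]]]]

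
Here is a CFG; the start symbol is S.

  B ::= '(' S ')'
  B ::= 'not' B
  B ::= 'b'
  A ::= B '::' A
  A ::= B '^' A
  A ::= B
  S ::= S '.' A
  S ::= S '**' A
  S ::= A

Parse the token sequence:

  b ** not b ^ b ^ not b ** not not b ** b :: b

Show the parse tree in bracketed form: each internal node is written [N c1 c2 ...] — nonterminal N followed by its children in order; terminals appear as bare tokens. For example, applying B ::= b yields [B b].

[S [S [S [S [A [B b]]] ** [A [B not [B b]] ^ [A [B b] ^ [A [B not [B b]]]]]] ** [A [B not [B not [B b]]]]] ** [A [B b] :: [A [B b]]]]

S
S ** A
S ** A ** A
S ** A ** A ** A
A ** A ** A ** A
B ** A ** A ** A
b ** A ** A ** A
b ** B ^ A ** A ** A
b ** not B ^ A ** A ** A
b ** not b ^ A ** A ** A
b ** not b ^ B ^ A ** A ** A
b ** not b ^ b ^ A ** A ** A
b ** not b ^ b ^ B ** A ** A
b ** not b ^ b ^ not B ** A ** A
b ** not b ^ b ^ not b ** A ** A
b ** not b ^ b ^ not b ** B ** A
b ** not b ^ b ^ not b ** not B ** A
b ** not b ^ b ^ not b ** not not B ** A
b ** not b ^ b ^ not b ** not not b ** A
b ** not b ^ b ^ not b ** not not b ** B :: A
b ** not b ^ b ^ not b ** not not b ** b :: A
b ** not b ^ b ^ not b ** not not b ** b :: B
b ** not b ^ b ^ not b ** not not b ** b :: b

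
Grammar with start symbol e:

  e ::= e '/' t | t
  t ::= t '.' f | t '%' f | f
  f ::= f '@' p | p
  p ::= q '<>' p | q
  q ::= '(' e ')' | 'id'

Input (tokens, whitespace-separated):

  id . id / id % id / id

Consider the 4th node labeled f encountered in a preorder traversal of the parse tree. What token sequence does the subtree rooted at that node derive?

id

[e [e [e [t [t [f [p [q id]]]] . [f [p [q id]]]]] / [t [t [f [p [q id]]]] % [f [p [q id]]]]] / [t [f [p [q id]]]]]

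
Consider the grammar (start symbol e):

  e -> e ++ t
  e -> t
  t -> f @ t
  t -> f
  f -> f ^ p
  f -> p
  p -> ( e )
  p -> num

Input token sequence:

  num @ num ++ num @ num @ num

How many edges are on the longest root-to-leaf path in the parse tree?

[e [e [t [f [p num]] @ [t [f [p num]]]]] ++ [t [f [p num]] @ [t [f [p num]] @ [t [f [p num]]]]]]

6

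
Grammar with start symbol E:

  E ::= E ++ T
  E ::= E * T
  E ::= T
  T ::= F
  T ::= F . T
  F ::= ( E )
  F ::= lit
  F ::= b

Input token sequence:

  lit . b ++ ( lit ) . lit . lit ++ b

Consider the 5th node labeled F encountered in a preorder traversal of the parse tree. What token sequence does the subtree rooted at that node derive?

[E [E [E [T [F lit] . [T [F b]]]] ++ [T [F ( [E [T [F lit]]] )] . [T [F lit] . [T [F lit]]]]] ++ [T [F b]]]

lit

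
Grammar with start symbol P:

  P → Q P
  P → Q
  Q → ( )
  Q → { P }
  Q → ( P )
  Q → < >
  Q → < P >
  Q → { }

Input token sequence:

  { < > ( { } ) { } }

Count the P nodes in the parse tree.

5

[P [Q { [P [Q < >] [P [Q ( [P [Q { }]] )] [P [Q { }]]]] }]]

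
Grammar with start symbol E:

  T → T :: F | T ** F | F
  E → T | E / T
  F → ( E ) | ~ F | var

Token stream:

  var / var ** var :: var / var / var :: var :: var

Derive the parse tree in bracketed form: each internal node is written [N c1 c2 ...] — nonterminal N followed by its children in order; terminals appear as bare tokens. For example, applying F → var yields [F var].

[E [E [E [E [T [F var]]] / [T [T [T [F var]] ** [F var]] :: [F var]]] / [T [F var]]] / [T [T [T [F var]] :: [F var]] :: [F var]]]

E
E / T
E / T / T
E / T / T / T
T / T / T / T
F / T / T / T
var / T / T / T
var / T :: F / T / T
var / T ** F :: F / T / T
var / F ** F :: F / T / T
var / var ** F :: F / T / T
var / var ** var :: F / T / T
var / var ** var :: var / T / T
var / var ** var :: var / F / T
var / var ** var :: var / var / T
var / var ** var :: var / var / T :: F
var / var ** var :: var / var / T :: F :: F
var / var ** var :: var / var / F :: F :: F
var / var ** var :: var / var / var :: F :: F
var / var ** var :: var / var / var :: var :: F
var / var ** var :: var / var / var :: var :: var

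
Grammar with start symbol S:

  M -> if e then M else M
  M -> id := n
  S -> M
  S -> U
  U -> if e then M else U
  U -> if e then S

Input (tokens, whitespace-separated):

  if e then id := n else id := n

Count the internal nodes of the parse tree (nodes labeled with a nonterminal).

[S [M if e then [M id := n] else [M id := n]]]

4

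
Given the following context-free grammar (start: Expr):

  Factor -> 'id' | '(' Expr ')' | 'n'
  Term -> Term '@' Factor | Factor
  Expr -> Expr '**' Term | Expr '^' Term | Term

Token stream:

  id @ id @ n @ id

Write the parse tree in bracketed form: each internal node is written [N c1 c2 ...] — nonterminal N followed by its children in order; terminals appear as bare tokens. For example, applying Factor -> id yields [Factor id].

[Expr [Term [Term [Term [Term [Factor id]] @ [Factor id]] @ [Factor n]] @ [Factor id]]]

Expr
Term
Term @ Factor
Term @ Factor @ Factor
Term @ Factor @ Factor @ Factor
Factor @ Factor @ Factor @ Factor
id @ Factor @ Factor @ Factor
id @ id @ Factor @ Factor
id @ id @ n @ Factor
id @ id @ n @ id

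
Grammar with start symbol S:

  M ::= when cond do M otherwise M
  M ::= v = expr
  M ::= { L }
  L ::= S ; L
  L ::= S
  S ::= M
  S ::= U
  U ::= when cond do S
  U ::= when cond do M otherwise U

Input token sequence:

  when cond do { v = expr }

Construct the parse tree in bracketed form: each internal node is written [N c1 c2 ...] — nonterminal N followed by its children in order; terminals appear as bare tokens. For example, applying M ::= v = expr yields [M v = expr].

S
U
when cond do S
when cond do M
when cond do { L }
when cond do { S }
when cond do { M }
when cond do { v = expr }

[S [U when cond do [S [M { [L [S [M v = expr]]] }]]]]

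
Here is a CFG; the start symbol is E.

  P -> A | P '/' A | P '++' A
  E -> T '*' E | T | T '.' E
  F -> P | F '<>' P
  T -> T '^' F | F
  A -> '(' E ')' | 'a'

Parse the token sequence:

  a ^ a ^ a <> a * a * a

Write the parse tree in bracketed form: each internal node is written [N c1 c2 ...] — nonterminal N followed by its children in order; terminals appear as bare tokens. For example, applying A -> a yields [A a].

[E [T [T [T [F [P [A a]]]] ^ [F [P [A a]]]] ^ [F [F [P [A a]]] <> [P [A a]]]] * [E [T [F [P [A a]]]] * [E [T [F [P [A a]]]]]]]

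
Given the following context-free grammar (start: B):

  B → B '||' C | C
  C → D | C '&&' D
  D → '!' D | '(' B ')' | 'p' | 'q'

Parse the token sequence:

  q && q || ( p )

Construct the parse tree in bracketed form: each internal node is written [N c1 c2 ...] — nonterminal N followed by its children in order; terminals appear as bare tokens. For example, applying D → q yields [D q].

[B [B [C [C [D q]] && [D q]]] || [C [D ( [B [C [D p]]] )]]]

B
B || C
C || C
C && D || C
D && D || C
q && D || C
q && q || C
q && q || D
q && q || ( B )
q && q || ( C )
q && q || ( D )
q && q || ( p )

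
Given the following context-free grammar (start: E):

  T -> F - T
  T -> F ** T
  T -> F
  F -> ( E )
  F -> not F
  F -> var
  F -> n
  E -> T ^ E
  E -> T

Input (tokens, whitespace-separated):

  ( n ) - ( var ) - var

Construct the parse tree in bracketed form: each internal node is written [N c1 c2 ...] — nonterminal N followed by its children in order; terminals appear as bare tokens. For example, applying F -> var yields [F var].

E
T
F - T
( E ) - T
( T ) - T
( F ) - T
( n ) - T
( n ) - F - T
( n ) - ( E ) - T
( n ) - ( T ) - T
( n ) - ( F ) - T
( n ) - ( var ) - T
( n ) - ( var ) - F
( n ) - ( var ) - var

[E [T [F ( [E [T [F n]]] )] - [T [F ( [E [T [F var]]] )] - [T [F var]]]]]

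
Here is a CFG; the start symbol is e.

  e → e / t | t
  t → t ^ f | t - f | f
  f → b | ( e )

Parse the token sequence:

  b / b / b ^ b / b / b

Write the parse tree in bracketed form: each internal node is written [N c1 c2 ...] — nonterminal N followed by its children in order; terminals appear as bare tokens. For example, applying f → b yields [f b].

e
e / t
e / t / t
e / t / t / t
e / t / t / t / t
t / t / t / t / t
f / t / t / t / t
b / t / t / t / t
b / f / t / t / t
b / b / t / t / t
b / b / t ^ f / t / t
b / b / f ^ f / t / t
b / b / b ^ f / t / t
b / b / b ^ b / t / t
b / b / b ^ b / f / t
b / b / b ^ b / b / t
b / b / b ^ b / b / f
b / b / b ^ b / b / b

[e [e [e [e [e [t [f b]]] / [t [f b]]] / [t [t [f b]] ^ [f b]]] / [t [f b]]] / [t [f b]]]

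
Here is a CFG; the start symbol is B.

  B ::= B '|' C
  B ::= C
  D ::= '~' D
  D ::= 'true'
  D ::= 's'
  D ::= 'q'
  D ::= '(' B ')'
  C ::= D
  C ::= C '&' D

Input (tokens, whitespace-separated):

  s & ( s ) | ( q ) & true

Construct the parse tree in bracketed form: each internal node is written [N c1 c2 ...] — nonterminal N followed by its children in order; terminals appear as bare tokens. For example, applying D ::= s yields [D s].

[B [B [C [C [D s]] & [D ( [B [C [D s]]] )]]] | [C [C [D ( [B [C [D q]]] )]] & [D true]]]

B
B | C
C | C
C & D | C
D & D | C
s & D | C
s & ( B ) | C
s & ( C ) | C
s & ( D ) | C
s & ( s ) | C
s & ( s ) | C & D
s & ( s ) | D & D
s & ( s ) | ( B ) & D
s & ( s ) | ( C ) & D
s & ( s ) | ( D ) & D
s & ( s ) | ( q ) & D
s & ( s ) | ( q ) & true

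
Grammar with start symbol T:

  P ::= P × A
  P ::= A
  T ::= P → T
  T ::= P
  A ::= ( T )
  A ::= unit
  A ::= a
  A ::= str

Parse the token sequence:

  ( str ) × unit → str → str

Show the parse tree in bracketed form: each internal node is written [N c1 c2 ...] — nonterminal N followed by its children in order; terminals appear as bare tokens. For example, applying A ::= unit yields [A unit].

T
P → T
P × A → T
A × A → T
( T ) × A → T
( P ) × A → T
( A ) × A → T
( str ) × A → T
( str ) × unit → T
( str ) × unit → P → T
( str ) × unit → A → T
( str ) × unit → str → T
( str ) × unit → str → P
( str ) × unit → str → A
( str ) × unit → str → str

[T [P [P [A ( [T [P [A str]]] )]] × [A unit]] → [T [P [A str]] → [T [P [A str]]]]]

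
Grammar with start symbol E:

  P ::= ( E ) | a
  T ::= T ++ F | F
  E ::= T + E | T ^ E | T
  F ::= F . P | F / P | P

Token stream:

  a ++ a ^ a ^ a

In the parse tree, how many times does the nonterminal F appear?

4

[E [T [T [F [P a]]] ++ [F [P a]]] ^ [E [T [F [P a]]] ^ [E [T [F [P a]]]]]]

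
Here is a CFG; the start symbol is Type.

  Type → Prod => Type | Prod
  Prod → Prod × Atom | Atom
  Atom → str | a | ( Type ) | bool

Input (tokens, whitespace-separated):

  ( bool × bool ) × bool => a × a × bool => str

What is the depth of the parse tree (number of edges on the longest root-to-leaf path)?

8

[Type [Prod [Prod [Atom ( [Type [Prod [Prod [Atom bool]] × [Atom bool]]] )]] × [Atom bool]] => [Type [Prod [Prod [Prod [Atom a]] × [Atom a]] × [Atom bool]] => [Type [Prod [Atom str]]]]]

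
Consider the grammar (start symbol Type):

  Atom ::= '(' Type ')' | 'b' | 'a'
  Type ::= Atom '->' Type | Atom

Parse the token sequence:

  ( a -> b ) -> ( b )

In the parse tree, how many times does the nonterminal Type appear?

[Type [Atom ( [Type [Atom a] -> [Type [Atom b]]] )] -> [Type [Atom ( [Type [Atom b]] )]]]

5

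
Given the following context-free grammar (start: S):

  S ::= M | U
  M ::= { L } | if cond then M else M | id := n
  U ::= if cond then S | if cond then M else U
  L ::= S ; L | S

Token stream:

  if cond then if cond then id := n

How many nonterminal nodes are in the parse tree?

[S [U if cond then [S [U if cond then [S [M id := n]]]]]]

6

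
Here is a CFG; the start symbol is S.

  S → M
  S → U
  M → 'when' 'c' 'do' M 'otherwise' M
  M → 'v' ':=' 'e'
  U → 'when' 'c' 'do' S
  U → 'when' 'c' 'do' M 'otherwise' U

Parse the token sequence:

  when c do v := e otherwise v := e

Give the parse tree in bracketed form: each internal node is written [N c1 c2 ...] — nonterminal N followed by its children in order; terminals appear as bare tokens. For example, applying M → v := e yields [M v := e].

[S [M when c do [M v := e] otherwise [M v := e]]]

S
M
when c do M otherwise M
when c do v := e otherwise M
when c do v := e otherwise v := e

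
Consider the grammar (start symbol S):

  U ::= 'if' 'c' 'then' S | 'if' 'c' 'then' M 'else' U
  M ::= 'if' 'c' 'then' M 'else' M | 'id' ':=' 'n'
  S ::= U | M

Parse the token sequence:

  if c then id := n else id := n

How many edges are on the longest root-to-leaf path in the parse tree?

[S [M if c then [M id := n] else [M id := n]]]

3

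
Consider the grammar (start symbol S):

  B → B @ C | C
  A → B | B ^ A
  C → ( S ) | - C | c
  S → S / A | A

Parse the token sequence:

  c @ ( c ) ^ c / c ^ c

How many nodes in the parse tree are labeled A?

[S [S [A [B [B [C c]] @ [C ( [S [A [B [C c]]]] )]] ^ [A [B [C c]]]]] / [A [B [C c]] ^ [A [B [C c]]]]]

5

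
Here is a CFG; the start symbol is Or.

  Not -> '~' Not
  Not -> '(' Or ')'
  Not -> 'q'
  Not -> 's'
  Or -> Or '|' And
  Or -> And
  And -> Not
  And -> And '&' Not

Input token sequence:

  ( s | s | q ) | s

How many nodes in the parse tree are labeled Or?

5

[Or [Or [And [Not ( [Or [Or [Or [And [Not s]]] | [And [Not s]]] | [And [Not q]]] )]]] | [And [Not s]]]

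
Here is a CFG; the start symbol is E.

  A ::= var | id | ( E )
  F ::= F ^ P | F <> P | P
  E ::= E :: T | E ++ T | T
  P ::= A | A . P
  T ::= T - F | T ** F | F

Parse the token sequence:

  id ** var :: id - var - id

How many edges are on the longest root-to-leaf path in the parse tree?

7

[E [E [T [T [F [P [A id]]]] ** [F [P [A var]]]]] :: [T [T [T [F [P [A id]]]] - [F [P [A var]]]] - [F [P [A id]]]]]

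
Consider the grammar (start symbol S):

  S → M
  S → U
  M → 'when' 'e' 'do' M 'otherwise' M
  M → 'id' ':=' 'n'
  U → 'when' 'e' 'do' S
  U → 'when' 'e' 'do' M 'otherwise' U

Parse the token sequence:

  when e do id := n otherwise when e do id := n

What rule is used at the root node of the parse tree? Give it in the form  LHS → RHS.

[S [U when e do [M id := n] otherwise [U when e do [S [M id := n]]]]]

S → U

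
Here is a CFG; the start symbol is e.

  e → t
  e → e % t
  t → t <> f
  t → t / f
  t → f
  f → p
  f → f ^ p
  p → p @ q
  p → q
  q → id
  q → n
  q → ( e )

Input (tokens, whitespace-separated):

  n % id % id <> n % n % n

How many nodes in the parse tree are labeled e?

5

[e [e [e [e [e [t [f [p [q n]]]]] % [t [f [p [q id]]]]] % [t [t [f [p [q id]]]] <> [f [p [q n]]]]] % [t [f [p [q n]]]]] % [t [f [p [q n]]]]]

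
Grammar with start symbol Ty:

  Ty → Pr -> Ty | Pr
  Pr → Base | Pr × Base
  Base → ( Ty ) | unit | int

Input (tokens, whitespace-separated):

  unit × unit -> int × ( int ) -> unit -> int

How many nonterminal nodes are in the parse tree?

[Ty [Pr [Pr [Base unit]] × [Base unit]] -> [Ty [Pr [Pr [Base int]] × [Base ( [Ty [Pr [Base int]]] )]] -> [Ty [Pr [Base unit]] -> [Ty [Pr [Base int]]]]]]

19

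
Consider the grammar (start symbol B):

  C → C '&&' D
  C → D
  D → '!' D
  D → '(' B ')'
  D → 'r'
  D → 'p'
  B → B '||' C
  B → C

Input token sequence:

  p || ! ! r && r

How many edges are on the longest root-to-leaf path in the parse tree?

[B [B [C [D p]]] || [C [C [D ! [D ! [D r]]]] && [D r]]]

6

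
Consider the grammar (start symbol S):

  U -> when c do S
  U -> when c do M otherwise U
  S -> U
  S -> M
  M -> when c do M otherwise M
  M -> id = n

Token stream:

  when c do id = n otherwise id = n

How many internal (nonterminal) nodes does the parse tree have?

4

[S [M when c do [M id = n] otherwise [M id = n]]]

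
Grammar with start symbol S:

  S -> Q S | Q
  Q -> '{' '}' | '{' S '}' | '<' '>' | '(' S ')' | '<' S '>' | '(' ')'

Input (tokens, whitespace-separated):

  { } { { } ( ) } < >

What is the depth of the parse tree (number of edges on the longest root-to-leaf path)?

6

[S [Q { }] [S [Q { [S [Q { }] [S [Q ( )]]] }] [S [Q < >]]]]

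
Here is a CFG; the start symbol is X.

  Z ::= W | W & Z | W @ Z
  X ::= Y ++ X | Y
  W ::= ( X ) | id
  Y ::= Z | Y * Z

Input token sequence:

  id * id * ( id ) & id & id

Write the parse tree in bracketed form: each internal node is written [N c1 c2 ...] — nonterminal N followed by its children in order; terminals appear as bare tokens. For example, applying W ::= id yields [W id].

X
Y
Y * Z
Y * Z * Z
Z * Z * Z
W * Z * Z
id * Z * Z
id * W * Z
id * id * Z
id * id * W & Z
id * id * ( X ) & Z
id * id * ( Y ) & Z
id * id * ( Z ) & Z
id * id * ( W ) & Z
id * id * ( id ) & Z
id * id * ( id ) & W & Z
id * id * ( id ) & id & Z
id * id * ( id ) & id & W
id * id * ( id ) & id & id

[X [Y [Y [Y [Z [W id]]] * [Z [W id]]] * [Z [W ( [X [Y [Z [W id]]]] )] & [Z [W id] & [Z [W id]]]]]]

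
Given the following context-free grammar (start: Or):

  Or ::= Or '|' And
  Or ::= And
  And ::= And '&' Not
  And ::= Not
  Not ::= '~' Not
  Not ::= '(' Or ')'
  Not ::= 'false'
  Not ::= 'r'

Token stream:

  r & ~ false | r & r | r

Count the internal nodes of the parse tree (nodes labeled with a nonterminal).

[Or [Or [Or [And [And [Not r]] & [Not ~ [Not false]]]] | [And [And [Not r]] & [Not r]]] | [And [Not r]]]

14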